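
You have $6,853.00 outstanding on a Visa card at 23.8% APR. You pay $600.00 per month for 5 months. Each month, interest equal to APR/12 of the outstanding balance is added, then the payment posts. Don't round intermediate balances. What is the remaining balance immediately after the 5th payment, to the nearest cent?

$4,438.70

Monthly rate r = 23.8%/12 = 1.98333% = 0.0198333.
Each month: B ← B·(1+r) − $600.00.
Month 1: interest $135.92; balance after payment $6,388.92.
Month 2: interest $126.71; balance after payment $5,915.63.
Month 3: interest $117.33; balance after payment $5,432.96.
Month 4: interest $107.75; balance after payment $4,940.71.
Month 5: interest $97.99; balance after payment $4,438.70.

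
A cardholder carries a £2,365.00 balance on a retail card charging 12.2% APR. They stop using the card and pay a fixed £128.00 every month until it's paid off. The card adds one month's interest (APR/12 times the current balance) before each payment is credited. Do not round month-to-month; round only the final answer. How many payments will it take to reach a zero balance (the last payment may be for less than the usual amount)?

21 payments

Monthly rate r = 12.2%/12 = 1.01667% = 0.0101667.
Recurrence: B ← B·(1+r) − £128.00.
Month 1: interest £24.04; balance after payment £2,261.04.
Month 2: interest £22.99; balance after payment £2,156.03.
Closed form: n = −ln(1 − rB₀/P)/ln(1+r) = −ln(0.81215)/ln(1.01017) ≈ 20.569, so the balance reaches zero during payment 21.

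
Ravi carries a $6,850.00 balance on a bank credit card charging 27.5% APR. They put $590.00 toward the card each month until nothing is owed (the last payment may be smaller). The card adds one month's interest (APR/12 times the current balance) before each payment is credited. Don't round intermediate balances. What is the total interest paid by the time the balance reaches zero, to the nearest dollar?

$1,206

Monthly rate r = 27.5%/12 = 2.29167% = 0.0229167.
Payoff takes n = ⌈−ln(1 − rB₀/P)/ln(1+r)⌉ = ⌈13.652⌉ = 14 payments; the last is $386.44.
Total paid = 13·$590.00 + $386.44 = $8,056.44.
Total interest = total paid − principal = $8,056.44 − $6,850.00 = $1,206.44.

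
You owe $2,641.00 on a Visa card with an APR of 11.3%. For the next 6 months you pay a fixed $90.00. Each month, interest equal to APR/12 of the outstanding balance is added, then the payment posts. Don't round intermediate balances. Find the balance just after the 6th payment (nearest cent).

$2,240.90

Monthly rate r = 11.3%/12 = 0.941667% = 0.00941667.
Each month: B ← B·(1+r) − $90.00.
Month 1: interest $24.87; balance after payment $2,575.87.
Month 2: interest $24.26; balance after payment $2,510.13.
Month 3: interest $23.64; balance after payment $2,443.76.
Month 4: interest $23.01; balance after payment $2,376.77.
Month 5: interest $22.38; balance after payment $2,309.16.
Month 6: interest $21.74; balance after payment $2,240.90.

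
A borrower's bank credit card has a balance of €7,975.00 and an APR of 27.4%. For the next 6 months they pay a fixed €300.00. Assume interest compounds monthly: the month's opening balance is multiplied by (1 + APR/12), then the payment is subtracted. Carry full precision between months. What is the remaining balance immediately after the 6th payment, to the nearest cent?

€7,225.94

Monthly rate r = 27.4%/12 = 2.28333% = 0.0228333.
Each month: B ← B·(1+r) − €300.00.
Month 1: interest €182.10; balance after payment €7,857.10.
Month 2: interest €179.40; balance after payment €7,736.50.
Month 3: interest €176.65; balance after payment €7,613.15.
Month 4: interest €173.83; balance after payment €7,486.98.
Month 5: interest €170.95; balance after payment €7,357.94.
Month 6: interest €168.01; balance after payment €7,225.94.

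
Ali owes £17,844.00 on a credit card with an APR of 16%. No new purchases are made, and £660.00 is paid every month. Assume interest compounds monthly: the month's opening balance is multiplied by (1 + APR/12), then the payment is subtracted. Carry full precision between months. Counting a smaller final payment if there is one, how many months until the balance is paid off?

Monthly rate r = 16%/12 = 1.33333% = 0.0133333.
Recurrence: B ← B·(1+r) − £660.00.
Month 1: interest £237.92; balance after payment £17,421.92.
Month 2: interest £232.29; balance after payment £16,994.21.
Closed form: n = −ln(1 − rB₀/P)/ln(1+r) = −ln(0.63952)/ln(1.01333) ≈ 33.751, so the balance reaches zero during payment 34.

34 payments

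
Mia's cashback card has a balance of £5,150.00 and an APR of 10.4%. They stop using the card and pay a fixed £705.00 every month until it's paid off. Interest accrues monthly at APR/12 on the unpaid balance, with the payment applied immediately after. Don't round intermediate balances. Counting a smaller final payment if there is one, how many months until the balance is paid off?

Monthly rate r = 10.4%/12 = 0.866667% = 0.00866667.
Recurrence: B ← B·(1+r) − £705.00.
Month 1: interest £44.63; balance after payment £4,489.63.
Month 2: interest £38.91; balance after payment £3,823.54.
Closed form: n = −ln(1 − rB₀/P)/ln(1+r) = −ln(0.93669)/ln(1.00867) ≈ 7.579, so the balance reaches zero during payment 8.

8 months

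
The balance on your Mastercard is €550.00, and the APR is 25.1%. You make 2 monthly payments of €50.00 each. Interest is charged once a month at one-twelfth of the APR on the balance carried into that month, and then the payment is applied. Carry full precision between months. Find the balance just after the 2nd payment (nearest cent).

€472.20

Monthly rate r = 25.1%/12 = 2.09167% = 0.0209167.
Each month: B ← B·(1+r) − €50.00.
Month 1: interest €11.50; balance after payment €511.50.
Month 2: interest €10.70; balance after payment €472.20.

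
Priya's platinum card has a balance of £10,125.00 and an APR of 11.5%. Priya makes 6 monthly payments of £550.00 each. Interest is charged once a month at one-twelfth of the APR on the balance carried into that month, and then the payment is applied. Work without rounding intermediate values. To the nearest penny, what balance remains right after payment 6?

£7,341.24

Monthly rate r = 11.5%/12 = 0.958333% = 0.00958333.
Each month: B ← B·(1+r) − £550.00.
Month 1: interest £97.03; balance after payment £9,672.03.
Month 2: interest £92.69; balance after payment £9,214.72.
Month 3: interest £88.31; balance after payment £8,753.03.
Month 4: interest £83.88; balance after payment £8,286.91.
Month 5: interest £79.42; balance after payment £7,816.33.
Month 6: interest £74.91; balance after payment £7,341.24.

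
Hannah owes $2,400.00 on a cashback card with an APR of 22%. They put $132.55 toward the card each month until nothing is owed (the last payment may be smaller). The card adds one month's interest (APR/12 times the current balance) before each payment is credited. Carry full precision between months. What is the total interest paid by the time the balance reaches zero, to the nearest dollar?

$543

Monthly rate r = 22%/12 = 1.83333% = 0.0183333.
Payoff takes n = ⌈−ln(1 − rB₀/P)/ln(1+r)⌉ = ⌈22.204⌉ = 23 payments; the last is $27.28.
Total paid = 22·$132.55 + $27.28 = $2,943.38.
Total interest = total paid − principal = $2,943.38 − $2,400.00 = $543.38.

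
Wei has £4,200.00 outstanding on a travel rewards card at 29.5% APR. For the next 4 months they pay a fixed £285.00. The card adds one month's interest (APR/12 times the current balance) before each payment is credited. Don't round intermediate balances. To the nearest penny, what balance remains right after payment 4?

Monthly rate r = 29.5%/12 = 2.45833% = 0.0245833.
Each month: B ← B·(1+r) − £285.00.
Month 1: interest £103.25; balance after payment £4,018.25.
Month 2: interest £98.78; balance after payment £3,832.03.
Month 3: interest £94.20; balance after payment £3,641.24.
Month 4: interest £89.51; balance after payment £3,445.75.

£3,445.75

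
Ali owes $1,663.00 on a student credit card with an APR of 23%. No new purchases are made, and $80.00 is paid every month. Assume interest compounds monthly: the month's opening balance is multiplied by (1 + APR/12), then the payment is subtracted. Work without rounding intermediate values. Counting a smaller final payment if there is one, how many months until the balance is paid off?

27 payments

Monthly rate r = 23%/12 = 1.91667% = 0.0191667.
Recurrence: B ← B·(1+r) − $80.00.
Month 1: interest $31.87; balance after payment $1,614.87.
Month 2: interest $30.95; balance after payment $1,565.83.
Closed form: n = −ln(1 − rB₀/P)/ln(1+r) = −ln(0.60157)/ln(1.01917) ≈ 26.768, so the balance reaches zero during payment 27.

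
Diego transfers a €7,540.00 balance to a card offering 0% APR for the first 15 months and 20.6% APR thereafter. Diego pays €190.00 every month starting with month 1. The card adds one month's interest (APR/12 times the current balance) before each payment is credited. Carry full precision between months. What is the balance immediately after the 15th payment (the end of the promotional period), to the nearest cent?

Promo months 1–15 at r₀ = 0%/12 = 0; months 16+ at r₁ = 20.6%/12 = 0.0171667.
After month 15 (no interest yet): B = €7,540.00 − 15·€190.00 = €4,690.00.

€4,690.00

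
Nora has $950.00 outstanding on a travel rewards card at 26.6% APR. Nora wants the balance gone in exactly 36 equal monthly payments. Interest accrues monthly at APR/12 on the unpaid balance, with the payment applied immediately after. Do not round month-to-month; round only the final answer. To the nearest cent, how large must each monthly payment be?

Monthly rate r = 26.6%/12 = 2.21667% = 0.0221667.
Level-payment amortization: P = B₀·r / (1 − (1+r)^(−n)) = 950.00·0.0221667 / (1 − 1.02217^(−36)).
Denominator 1 − (1+r)^(−36) = 0.545830166.
P = 21.0583 / 0.545830166 ≈ 38.58.

$38.58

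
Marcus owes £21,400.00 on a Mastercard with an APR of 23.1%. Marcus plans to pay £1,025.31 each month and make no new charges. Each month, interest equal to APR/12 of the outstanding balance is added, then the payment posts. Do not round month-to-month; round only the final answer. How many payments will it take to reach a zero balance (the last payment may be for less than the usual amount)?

Monthly rate r = 23.1%/12 = 1.925% = 0.01925.
Recurrence: B ← B·(1+r) − £1,025.31.
Month 1: interest £411.95; balance after payment £20,786.64.
Month 2: interest £400.14; balance after payment £20,161.47.
Closed form: n = −ln(1 − rB₀/P)/ln(1+r) = −ln(0.59822)/ln(1.01925) ≈ 26.947, so the balance reaches zero during payment 27.

27 months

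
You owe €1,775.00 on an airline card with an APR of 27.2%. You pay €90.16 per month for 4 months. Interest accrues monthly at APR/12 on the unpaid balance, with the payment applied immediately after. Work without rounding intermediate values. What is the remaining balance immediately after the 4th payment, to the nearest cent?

Monthly rate r = 27.2%/12 = 2.26667% = 0.0226667.
Each month: B ← B·(1+r) − €90.16.
Month 1: interest €40.23; balance after payment €1,725.07.
Month 2: interest €39.10; balance after payment €1,674.01.
Month 3: interest €37.94; balance after payment €1,621.80.
Month 4: interest €36.76; balance after payment €1,568.40.

€1,568.40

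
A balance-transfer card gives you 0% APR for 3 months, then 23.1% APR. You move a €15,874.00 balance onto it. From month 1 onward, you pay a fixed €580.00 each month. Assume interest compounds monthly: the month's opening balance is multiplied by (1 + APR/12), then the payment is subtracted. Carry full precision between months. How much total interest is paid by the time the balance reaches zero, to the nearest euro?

€5,128

Promo months 1–3 at r₀ = 0%/12 = 0; months 4+ at r₁ = 23.1%/12 = 0.01925.
After month 3 (no interest yet): B = €15,874.00 − 3·€580.00 = €14,134.00.
Then at r₁ with €580.00/mo: n₂ = −ln(1 − r₁·B/P)/ln(1+r₁) ≈ 33.21 → 34 more payments.
Total paid = 36·€580.00 + €121.78 = €21,001.78; interest = €21,001.78 − €15,874.00 = €5,127.78.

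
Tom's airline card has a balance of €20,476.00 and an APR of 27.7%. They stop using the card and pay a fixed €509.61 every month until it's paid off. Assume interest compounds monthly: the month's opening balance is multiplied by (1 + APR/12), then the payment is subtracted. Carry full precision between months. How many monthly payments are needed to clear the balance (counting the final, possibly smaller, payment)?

Monthly rate r = 27.7%/12 = 2.30833% = 0.0230833.
Recurrence: B ← B·(1+r) − €509.61.
Month 1: interest €472.65; balance after payment €20,439.04.
Month 2: interest €471.80; balance after payment €20,401.24.
Closed form: n = −ln(1 − rB₀/P)/ln(1+r) = −ln(0.072518)/ln(1.02308) ≈ 114.979, so the balance reaches zero during payment 115.

115 months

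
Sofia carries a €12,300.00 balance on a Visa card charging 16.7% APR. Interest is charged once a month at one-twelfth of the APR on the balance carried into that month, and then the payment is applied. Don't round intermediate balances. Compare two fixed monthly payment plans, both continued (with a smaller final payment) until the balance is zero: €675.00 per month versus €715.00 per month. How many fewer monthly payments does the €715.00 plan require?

2 fewer payments

Monthly rate r = 16.7%/12 = 1.39167% = 0.0139167.
At €675.00/mo: n = ⌈−ln(1 − rB₀/P)/ln(1+r)⌉ = 22 payments (last €110.46); total interest = total paid − €12,300.00 = €1,985.46.
At €715.00/mo: 20 payments (last €573.04); total interest €1,858.04.
Payments saved = 22 − 20 = 2.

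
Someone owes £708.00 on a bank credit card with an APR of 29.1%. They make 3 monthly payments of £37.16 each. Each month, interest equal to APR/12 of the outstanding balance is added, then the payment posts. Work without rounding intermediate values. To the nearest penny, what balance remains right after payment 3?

£646.56

Monthly rate r = 29.1%/12 = 2.425% = 0.02425.
Each month: B ← B·(1+r) − £37.16.
Month 1: interest £17.17; balance after payment £688.01.
Month 2: interest £16.68; balance after payment £667.53.
Month 3: interest £16.19; balance after payment £646.56.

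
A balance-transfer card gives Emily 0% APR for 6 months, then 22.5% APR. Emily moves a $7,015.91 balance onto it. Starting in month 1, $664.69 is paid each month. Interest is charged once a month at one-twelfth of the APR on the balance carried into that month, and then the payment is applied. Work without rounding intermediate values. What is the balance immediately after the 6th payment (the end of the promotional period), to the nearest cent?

Promo months 1–6 at r₀ = 0%/12 = 0; months 7+ at r₁ = 22.5%/12 = 0.01875.
After month 6 (no interest yet): B = $7,015.91 − 6·$664.69 = $3,027.77.

$3,027.77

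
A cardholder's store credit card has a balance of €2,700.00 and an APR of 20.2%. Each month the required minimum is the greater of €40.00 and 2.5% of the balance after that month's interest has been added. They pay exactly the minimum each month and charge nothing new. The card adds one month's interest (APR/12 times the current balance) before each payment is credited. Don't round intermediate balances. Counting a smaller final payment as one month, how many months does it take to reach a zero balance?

Monthly rate r = 20.2%/12 = 1.68333% = 0.0168333.
While 2.5% of the post-interest balance exceeds €40.00, each month B ← (B·(1+r))·(1 − 0.025), i.e. B shrinks by the factor (1+r)·0.975 = 0.99141.
This holds for months 1–63. Entering month 64 the balance is €1,568.16; 2.5% of the post-interest balance is now below €40.00, so the flat €40.00 minimum applies from here.
From month 64 a fixed €40.00 at rate r clears €1,568.16 in 65 more payments. Total: 63 + 65 = 128 months.

128 months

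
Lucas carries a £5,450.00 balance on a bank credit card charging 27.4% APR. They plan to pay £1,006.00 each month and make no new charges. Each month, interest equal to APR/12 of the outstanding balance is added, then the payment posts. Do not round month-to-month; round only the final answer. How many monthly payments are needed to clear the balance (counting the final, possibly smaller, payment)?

6 payments

Monthly rate r = 27.4%/12 = 2.28333% = 0.0228333.
Recurrence: B ← B·(1+r) − £1,006.00.
Month 1: interest £124.44; balance after payment £4,568.44.
Month 2: interest £104.31; balance after payment £3,666.75.
Month 3: interest £83.72; balance after payment £2,744.48.
Month 4: interest £62.67; balance after payment £1,801.14.
Month 5: interest £41.13; balance after payment £836.27.
Month 6: interest £19.09; balance after payment £0.00.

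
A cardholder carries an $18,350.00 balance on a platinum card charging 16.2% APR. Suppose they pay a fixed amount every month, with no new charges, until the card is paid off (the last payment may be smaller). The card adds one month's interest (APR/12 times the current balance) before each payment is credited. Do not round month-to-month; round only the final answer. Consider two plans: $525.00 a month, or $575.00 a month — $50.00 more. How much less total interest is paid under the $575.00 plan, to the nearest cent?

Monthly rate r = 16.2%/12 = 1.35% = 0.0135.
At $525.00/mo: n = ⌈−ln(1 − rB₀/P)/ln(1+r)⌉ = 48 payments (last $319.26); total interest = total paid − $18,350.00 = $6,644.26.
At $575.00/mo: 43 payments (last $15.64); total interest $5,815.64.
Interest saved = $6,644.26 − $5,815.64 = $828.62.

$828.62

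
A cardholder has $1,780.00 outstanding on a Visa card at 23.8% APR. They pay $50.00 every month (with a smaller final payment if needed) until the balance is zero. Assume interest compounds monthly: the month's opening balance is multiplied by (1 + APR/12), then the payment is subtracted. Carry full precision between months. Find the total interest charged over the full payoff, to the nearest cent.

$1,337.35

Monthly rate r = 23.8%/12 = 1.98333% = 0.0198333.
Payoff takes n = ⌈−ln(1 − rB₀/P)/ln(1+r)⌉ = ⌈62.345⌉ = 63 payments; the last is $17.35.
Total paid = 62·$50.00 + $17.35 = $3,117.35.
Total interest = total paid − principal = $3,117.35 − $1,780.00 = $1,337.35.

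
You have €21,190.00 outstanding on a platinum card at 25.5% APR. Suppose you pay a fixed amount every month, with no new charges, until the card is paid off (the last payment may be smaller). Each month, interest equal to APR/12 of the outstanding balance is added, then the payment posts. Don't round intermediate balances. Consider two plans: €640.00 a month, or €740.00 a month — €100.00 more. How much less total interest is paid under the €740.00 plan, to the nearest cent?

Monthly rate r = 25.5%/12 = 2.125% = 0.02125.
At €640.00/mo: n = ⌈−ln(1 − rB₀/P)/ln(1+r)⌉ = 58 payments (last €530.51); total interest = total paid − €21,190.00 = €15,820.51.
At €740.00/mo: 45 payments (last €443.78); total interest €11,813.78.
Interest saved = €15,820.51 − €11,813.78 = €4,006.73.

€4,006.73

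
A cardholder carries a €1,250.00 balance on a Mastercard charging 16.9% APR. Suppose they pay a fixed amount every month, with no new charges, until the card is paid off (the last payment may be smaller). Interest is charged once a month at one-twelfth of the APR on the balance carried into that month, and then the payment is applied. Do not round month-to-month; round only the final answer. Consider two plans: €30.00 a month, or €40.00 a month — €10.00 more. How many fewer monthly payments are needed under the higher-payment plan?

22 fewer payments

Monthly rate r = 16.9%/12 = 1.40833% = 0.0140833.
At €30.00/mo: n = ⌈−ln(1 − rB₀/P)/ln(1+r)⌉ = 64 payments (last €5.99); total interest = total paid − €1,250.00 = €645.99.
At €40.00/mo: 42 payments (last €18.99); total interest €408.99.
Payments saved = 64 − 42 = 22.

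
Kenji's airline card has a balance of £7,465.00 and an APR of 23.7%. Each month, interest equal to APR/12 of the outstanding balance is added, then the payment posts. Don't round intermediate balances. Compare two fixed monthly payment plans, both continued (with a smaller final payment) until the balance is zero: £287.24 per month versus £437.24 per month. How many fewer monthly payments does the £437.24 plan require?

15 fewer payments

Monthly rate r = 23.7%/12 = 1.975% = 0.01975.
At £287.24/mo: n = ⌈−ln(1 − rB₀/P)/ln(1+r)⌉ = 37 payments (last £235.27); total interest = total paid − £7,465.00 = £3,110.91.
At £437.24/mo: 22 payments (last £12.69); total interest £1,729.73.
Payments saved = 37 − 22 = 15.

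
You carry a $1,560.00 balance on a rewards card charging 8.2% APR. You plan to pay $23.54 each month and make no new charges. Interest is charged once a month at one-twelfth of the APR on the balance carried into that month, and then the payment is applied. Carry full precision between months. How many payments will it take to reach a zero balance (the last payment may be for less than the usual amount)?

89 months

Monthly rate r = 8.2%/12 = 0.683333% = 0.00683333.
Recurrence: B ← B·(1+r) − $23.54.
Month 1: interest $10.66; balance after payment $1,547.12.
Month 2: interest $10.57; balance after payment $1,534.15.
Closed form: n = −ln(1 − rB₀/P)/ln(1+r) = −ln(0.54715)/ln(1.00683) ≈ 88.549, so the balance reaches zero during payment 89.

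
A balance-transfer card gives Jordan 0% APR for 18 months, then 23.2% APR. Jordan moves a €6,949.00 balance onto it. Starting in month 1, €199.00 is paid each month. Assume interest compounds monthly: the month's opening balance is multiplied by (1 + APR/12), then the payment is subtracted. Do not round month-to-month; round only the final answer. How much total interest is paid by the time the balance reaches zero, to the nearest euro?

€751

Promo months 1–18 at r₀ = 0%/12 = 0; months 19+ at r₁ = 23.2%/12 = 0.0193333.
After month 18 (no interest yet): B = €6,949.00 − 18·€199.00 = €3,367.00.
Then at r₁ with €199.00/mo: n₂ = −ln(1 − r₁·B/P)/ln(1+r₁) ≈ 20.69 → 21 more payments.
Total paid = 38·€199.00 + €137.59 = €7,699.59; interest = €7,699.59 − €6,949.00 = €750.59.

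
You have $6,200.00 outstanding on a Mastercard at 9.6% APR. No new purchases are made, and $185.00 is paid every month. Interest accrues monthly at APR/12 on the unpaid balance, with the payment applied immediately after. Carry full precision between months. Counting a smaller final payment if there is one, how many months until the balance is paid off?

40 months

Monthly rate r = 9.6%/12 = 0.8% = 0.008.
Recurrence: B ← B·(1+r) − $185.00.
Month 1: interest $49.60; balance after payment $6,064.60.
Month 2: interest $48.52; balance after payment $5,928.12.
Closed form: n = −ln(1 − rB₀/P)/ln(1+r) = −ln(0.73189)/ln(1.008) ≈ 39.171, so the balance reaches zero during payment 40.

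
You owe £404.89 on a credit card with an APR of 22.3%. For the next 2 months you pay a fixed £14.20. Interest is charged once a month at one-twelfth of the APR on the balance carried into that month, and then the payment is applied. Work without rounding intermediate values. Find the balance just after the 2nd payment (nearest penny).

Monthly rate r = 22.3%/12 = 1.85833% = 0.0185833.
Each month: B ← B·(1+r) − £14.20.
Month 1: interest £7.52; balance after payment £398.21.
Month 2: interest £7.40; balance after payment £391.41.

£391.41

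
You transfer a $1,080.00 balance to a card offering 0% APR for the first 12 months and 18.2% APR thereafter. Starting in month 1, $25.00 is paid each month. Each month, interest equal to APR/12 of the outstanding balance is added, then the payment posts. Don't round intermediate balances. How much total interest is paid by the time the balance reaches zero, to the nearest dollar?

Promo months 1–12 at r₀ = 0%/12 = 0; months 13+ at r₁ = 18.2%/12 = 0.0151667.
After month 12 (no interest yet): B = $1,080.00 − 12·$25.00 = $780.00.
Then at r₁ with $25.00/mo: n₂ = −ln(1 − r₁·B/P)/ln(1+r₁) ≈ 42.58 → 43 more payments.
Total paid = 54·$25.00 + $14.52 = $1,364.52; interest = $1,364.52 − $1,080.00 = $284.52.

$285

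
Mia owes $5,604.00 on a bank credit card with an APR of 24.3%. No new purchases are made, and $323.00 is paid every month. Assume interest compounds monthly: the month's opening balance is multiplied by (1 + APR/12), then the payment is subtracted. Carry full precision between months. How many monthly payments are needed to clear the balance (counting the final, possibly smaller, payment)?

22 months

Monthly rate r = 24.3%/12 = 2.025% = 0.02025.
Recurrence: B ← B·(1+r) − $323.00.
Month 1: interest $113.48; balance after payment $5,394.48.
Month 2: interest $109.24; balance after payment $5,180.72.
Closed form: n = −ln(1 − rB₀/P)/ln(1+r) = −ln(0.64867)/ln(1.02025) ≈ 21.590, so the balance reaches zero during payment 22.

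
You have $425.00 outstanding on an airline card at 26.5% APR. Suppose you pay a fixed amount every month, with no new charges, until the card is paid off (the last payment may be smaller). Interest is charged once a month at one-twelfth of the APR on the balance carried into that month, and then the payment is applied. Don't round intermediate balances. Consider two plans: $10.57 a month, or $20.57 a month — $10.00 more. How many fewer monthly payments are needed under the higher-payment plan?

73 fewer payments

Monthly rate r = 26.5%/12 = 2.20833% = 0.0220833.
At $10.57/mo: n = ⌈−ln(1 − rB₀/P)/ln(1+r)⌉ = 101 payments (last $2.11); total interest = total paid − $425.00 = $634.11.
At $20.57/mo: 28 payments (last $18.42); total interest $148.81.
Payments saved = 101 − 28 = 73.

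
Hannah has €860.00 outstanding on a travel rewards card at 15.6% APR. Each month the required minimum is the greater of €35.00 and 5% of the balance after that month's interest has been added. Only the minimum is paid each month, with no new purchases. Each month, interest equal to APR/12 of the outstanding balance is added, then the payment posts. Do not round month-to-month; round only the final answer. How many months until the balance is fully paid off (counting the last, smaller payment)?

29 months

Monthly rate r = 15.6%/12 = 1.3% = 0.013.
While 5% of the post-interest balance exceeds €35.00, each month B ← (B·(1+r))·(1 − 0.05), i.e. B shrinks by the factor (1+r)·0.95 = 0.96235.
This holds for months 1–6. Entering month 7 the balance is €683.12; 5% of the post-interest balance is now below €35.00, so the flat €35.00 minimum applies from here.
From month 7 a fixed €35.00 at rate r clears €683.12 in 23 more payments. Total: 6 + 23 = 29 months.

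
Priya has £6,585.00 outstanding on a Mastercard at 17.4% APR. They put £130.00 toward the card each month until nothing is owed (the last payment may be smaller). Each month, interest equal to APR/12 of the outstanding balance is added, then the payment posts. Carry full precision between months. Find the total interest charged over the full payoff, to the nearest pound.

£5,390

Monthly rate r = 17.4%/12 = 1.45% = 0.0145.
Payoff takes n = ⌈−ln(1 − rB₀/P)/ln(1+r)⌉ = ⌈92.114⌉ = 93 payments; the last is £14.97.
Total paid = 92·£130.00 + £14.97 = £11,974.97.
Total interest = total paid − principal = £11,974.97 − £6,585.00 = £5,389.97.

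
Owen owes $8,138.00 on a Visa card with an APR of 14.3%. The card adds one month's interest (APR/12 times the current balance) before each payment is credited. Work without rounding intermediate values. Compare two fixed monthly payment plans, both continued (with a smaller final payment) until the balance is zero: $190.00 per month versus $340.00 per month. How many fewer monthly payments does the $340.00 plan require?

32 fewer payments

Monthly rate r = 14.3%/12 = 1.19167% = 0.0119167.
At $190.00/mo: n = ⌈−ln(1 − rB₀/P)/ln(1+r)⌉ = 61 payments (last $54.97); total interest = total paid − $8,138.00 = $3,316.97.
At $340.00/mo: 29 payments (last $118.09); total interest $1,500.09.
Payments saved = 61 − 29 = 32.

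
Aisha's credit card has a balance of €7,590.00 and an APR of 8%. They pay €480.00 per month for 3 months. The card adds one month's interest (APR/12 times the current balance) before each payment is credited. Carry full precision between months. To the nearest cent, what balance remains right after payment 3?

€6,293.19

Monthly rate r = 8%/12 = 0.666667% = 0.00666667.
Each month: B ← B·(1+r) − €480.00.
Month 1: interest €50.60; balance after payment €7,160.60.
Month 2: interest €47.74; balance after payment €6,728.34.
Month 3: interest €44.86; balance after payment €6,293.19.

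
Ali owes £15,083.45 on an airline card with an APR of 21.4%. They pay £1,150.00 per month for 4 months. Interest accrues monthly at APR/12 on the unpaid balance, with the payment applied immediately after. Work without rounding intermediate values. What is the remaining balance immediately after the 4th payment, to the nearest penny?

£11,464.01

Monthly rate r = 21.4%/12 = 1.78333% = 0.0178333.
Each month: B ← B·(1+r) − £1,150.00.
Month 1: interest £268.99; balance after payment £14,202.44.
Month 2: interest £253.28; balance after payment £13,305.72.
Month 3: interest £237.29; balance after payment £12,393.00.
Month 4: interest £221.01; balance after payment £11,464.01.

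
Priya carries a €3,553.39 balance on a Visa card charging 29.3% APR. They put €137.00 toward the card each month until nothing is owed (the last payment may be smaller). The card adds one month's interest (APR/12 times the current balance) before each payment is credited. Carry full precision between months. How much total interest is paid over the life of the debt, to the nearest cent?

€2,144.38

Monthly rate r = 29.3%/12 = 2.44167% = 0.0244167.
Payoff takes n = ⌈−ln(1 − rB₀/P)/ln(1+r)⌉ = ⌈41.587⌉ = 42 payments; the last is €80.77.
Total paid = 41·€137.00 + €80.77 = €5,697.77.
Total interest = total paid − principal = €5,697.77 − €3,553.39 = €2,144.38.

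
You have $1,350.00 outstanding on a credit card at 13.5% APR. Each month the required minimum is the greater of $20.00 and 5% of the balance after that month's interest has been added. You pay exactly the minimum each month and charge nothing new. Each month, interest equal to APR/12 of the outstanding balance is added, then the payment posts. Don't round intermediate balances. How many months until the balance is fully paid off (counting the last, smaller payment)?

Monthly rate r = 13.5%/12 = 1.125% = 0.01125.
While 5% of the post-interest balance exceeds $20.00, each month B ← (B·(1+r))·(1 − 0.05), i.e. B shrinks by the factor (1+r)·0.95 = 0.96069.
This holds for months 1–31. Entering month 32 the balance is $389.39; 5% of the post-interest balance is now below $20.00, so the flat $20.00 minimum applies from here.
From month 32 a fixed $20.00 at rate r clears $389.39 in 23 more payments. Total: 31 + 23 = 54 months.

54 months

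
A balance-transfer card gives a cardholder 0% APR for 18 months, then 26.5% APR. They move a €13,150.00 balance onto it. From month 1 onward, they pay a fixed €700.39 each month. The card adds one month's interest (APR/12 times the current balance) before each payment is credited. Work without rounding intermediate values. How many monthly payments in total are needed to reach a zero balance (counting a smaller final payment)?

19 payments

Promo months 1–18 at r₀ = 0%/12 = 0; months 19+ at r₁ = 26.5%/12 = 0.0220833.
After month 18 (no interest yet): B = €13,150.00 − 18·€700.39 = €542.98.
Then at r₁ with €700.39/mo: n₂ = −ln(1 − r₁·B/P)/ln(1+r₁) ≈ 0.79 → 1 more payments.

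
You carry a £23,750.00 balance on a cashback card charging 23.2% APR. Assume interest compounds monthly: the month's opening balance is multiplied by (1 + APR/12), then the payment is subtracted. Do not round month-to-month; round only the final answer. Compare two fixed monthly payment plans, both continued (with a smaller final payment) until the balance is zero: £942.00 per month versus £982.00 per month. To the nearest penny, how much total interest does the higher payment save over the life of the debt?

£553.00

Monthly rate r = 23.2%/12 = 1.93333% = 0.0193333.
At £942.00/mo: n = ⌈−ln(1 − rB₀/P)/ln(1+r)⌉ = 35 payments (last £850.56); total interest = total paid − £23,750.00 = £9,128.56.
At £982.00/mo: 33 payments (last £901.56); total interest £8,575.56.
Interest saved = £9,128.56 − £8,575.56 = £553.00.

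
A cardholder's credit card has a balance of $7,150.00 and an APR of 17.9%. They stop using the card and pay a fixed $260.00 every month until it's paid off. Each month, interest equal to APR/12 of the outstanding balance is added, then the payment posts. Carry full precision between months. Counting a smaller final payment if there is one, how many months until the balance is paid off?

36 payments

Monthly rate r = 17.9%/12 = 1.49167% = 0.0149167.
Recurrence: B ← B·(1+r) − $260.00.
Month 1: interest $106.65; balance after payment $6,996.65.
Month 2: interest $104.37; balance after payment $6,841.02.
Closed form: n = −ln(1 − rB₀/P)/ln(1+r) = −ln(0.58979)/ln(1.01492) ≈ 35.659, so the balance reaches zero during payment 36.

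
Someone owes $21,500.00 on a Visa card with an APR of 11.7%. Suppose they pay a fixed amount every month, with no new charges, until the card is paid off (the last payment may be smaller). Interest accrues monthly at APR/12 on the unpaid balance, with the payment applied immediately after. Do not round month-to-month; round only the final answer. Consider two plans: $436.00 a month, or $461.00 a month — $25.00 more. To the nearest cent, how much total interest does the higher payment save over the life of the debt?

$639.11

Monthly rate r = 11.7%/12 = 0.975% = 0.00975.
At $436.00/mo: n = ⌈−ln(1 − rB₀/P)/ln(1+r)⌉ = 68 payments (last $241.53); total interest = total paid − $21,500.00 = $7,953.53.
At $461.00/mo: 63 payments (last $232.42); total interest $7,314.42.
Interest saved = $7,953.53 − $7,314.42 = $639.11.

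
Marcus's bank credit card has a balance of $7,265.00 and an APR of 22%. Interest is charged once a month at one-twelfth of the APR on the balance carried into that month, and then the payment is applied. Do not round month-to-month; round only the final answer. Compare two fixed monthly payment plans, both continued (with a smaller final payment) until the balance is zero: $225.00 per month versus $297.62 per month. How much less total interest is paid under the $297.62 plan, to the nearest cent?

$1,381.39

Monthly rate r = 22%/12 = 1.83333% = 0.0183333.
At $225.00/mo: n = ⌈−ln(1 − rB₀/P)/ln(1+r)⌉ = 50 payments (last $77.24); total interest = total paid − $7,265.00 = $3,837.24.
At $297.62/mo: 33 payments (last $197.01); total interest $2,455.85.
Interest saved = $3,837.24 − $2,455.85 = $1,381.39.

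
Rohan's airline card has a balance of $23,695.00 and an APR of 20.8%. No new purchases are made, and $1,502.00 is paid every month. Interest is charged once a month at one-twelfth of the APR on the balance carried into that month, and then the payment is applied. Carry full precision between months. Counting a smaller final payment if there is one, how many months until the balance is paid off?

Monthly rate r = 20.8%/12 = 1.73333% = 0.0173333.
Recurrence: B ← B·(1+r) − $1,502.00.
Month 1: interest $410.71; balance after payment $22,603.71.
Month 2: interest $391.80; balance after payment $21,493.51.
Closed form: n = −ln(1 − rB₀/P)/ln(1+r) = −ln(0.72656)/ln(1.01733) ≈ 18.589, so the balance reaches zero during payment 19.

19 payments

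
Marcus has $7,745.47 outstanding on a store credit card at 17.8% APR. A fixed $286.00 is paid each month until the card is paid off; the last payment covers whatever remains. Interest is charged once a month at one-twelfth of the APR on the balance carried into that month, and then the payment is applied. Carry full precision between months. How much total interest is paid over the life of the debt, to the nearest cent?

$2,232.46

Monthly rate r = 17.8%/12 = 1.48333% = 0.0148333.
Payoff takes n = ⌈−ln(1 − rB₀/P)/ln(1+r)⌉ = ⌈34.887⌉ = 35 payments; the last is $253.93.
Total paid = 34·$286.00 + $253.93 = $9,977.93.
Total interest = total paid − principal = $9,977.93 − $7,745.47 = $2,232.46.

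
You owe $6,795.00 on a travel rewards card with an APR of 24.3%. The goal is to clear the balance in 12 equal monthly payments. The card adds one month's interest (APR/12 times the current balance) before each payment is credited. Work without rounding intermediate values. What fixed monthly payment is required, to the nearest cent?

$643.52

Monthly rate r = 24.3%/12 = 2.025% = 0.02025.
Level-payment amortization: P = B₀·r / (1 − (1+r)^(−n)) = 6795.00·0.02025 / (1 − 1.02025^(−12)).
Denominator 1 − (1+r)^(−12) = 0.213822232.
P = 137.599 / 0.213822232 ≈ 643.52.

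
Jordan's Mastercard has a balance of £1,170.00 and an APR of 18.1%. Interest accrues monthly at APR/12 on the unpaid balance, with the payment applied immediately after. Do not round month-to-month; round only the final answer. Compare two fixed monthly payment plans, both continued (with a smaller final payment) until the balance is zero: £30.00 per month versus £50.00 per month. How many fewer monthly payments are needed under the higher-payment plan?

30 fewer payments

Monthly rate r = 18.1%/12 = 1.50833% = 0.0150833.
At £30.00/mo: n = ⌈−ln(1 − rB₀/P)/ln(1+r)⌉ = 60 payments (last £8.19); total interest = total paid − £1,170.00 = £608.19.
At £50.00/mo: 30 payments (last £3.97); total interest £283.97.
Payments saved = 60 − 30 = 30.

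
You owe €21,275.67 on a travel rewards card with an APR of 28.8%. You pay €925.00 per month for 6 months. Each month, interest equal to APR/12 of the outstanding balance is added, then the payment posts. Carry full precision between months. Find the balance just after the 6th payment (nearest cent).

€18,635.33

Monthly rate r = 28.8%/12 = 2.4% = 0.024.
Each month: B ← B·(1+r) − €925.00.
Month 1: interest €510.62; balance after payment €20,861.29.
Month 2: interest €500.67; balance after payment €20,436.96.
Month 3: interest €490.49; balance after payment €20,002.44.
Month 4: interest €480.06; balance after payment €19,557.50.
Month 5: interest €469.38; balance after payment €19,101.88.
Month 6: interest €458.45; balance after payment €18,635.33.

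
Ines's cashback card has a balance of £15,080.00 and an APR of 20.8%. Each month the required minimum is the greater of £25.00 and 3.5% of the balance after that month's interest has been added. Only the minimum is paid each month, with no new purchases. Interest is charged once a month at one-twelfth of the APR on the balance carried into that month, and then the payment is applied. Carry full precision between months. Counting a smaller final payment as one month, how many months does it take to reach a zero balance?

Monthly rate r = 20.8%/12 = 1.73333% = 0.0173333.
While 3.5% of the post-interest balance exceeds £25.00, each month B ← (B·(1+r))·(1 − 0.035), i.e. B shrinks by the factor (1+r)·0.965 = 0.98173.
This holds for months 1–167. Entering month 168 the balance is £693.15; 3.5% of the post-interest balance is now below £25.00, so the flat £25.00 minimum applies from here.
From month 168 a fixed £25.00 at rate r clears £693.15 in 39 more payments. Total: 167 + 39 = 206 months.

206 months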